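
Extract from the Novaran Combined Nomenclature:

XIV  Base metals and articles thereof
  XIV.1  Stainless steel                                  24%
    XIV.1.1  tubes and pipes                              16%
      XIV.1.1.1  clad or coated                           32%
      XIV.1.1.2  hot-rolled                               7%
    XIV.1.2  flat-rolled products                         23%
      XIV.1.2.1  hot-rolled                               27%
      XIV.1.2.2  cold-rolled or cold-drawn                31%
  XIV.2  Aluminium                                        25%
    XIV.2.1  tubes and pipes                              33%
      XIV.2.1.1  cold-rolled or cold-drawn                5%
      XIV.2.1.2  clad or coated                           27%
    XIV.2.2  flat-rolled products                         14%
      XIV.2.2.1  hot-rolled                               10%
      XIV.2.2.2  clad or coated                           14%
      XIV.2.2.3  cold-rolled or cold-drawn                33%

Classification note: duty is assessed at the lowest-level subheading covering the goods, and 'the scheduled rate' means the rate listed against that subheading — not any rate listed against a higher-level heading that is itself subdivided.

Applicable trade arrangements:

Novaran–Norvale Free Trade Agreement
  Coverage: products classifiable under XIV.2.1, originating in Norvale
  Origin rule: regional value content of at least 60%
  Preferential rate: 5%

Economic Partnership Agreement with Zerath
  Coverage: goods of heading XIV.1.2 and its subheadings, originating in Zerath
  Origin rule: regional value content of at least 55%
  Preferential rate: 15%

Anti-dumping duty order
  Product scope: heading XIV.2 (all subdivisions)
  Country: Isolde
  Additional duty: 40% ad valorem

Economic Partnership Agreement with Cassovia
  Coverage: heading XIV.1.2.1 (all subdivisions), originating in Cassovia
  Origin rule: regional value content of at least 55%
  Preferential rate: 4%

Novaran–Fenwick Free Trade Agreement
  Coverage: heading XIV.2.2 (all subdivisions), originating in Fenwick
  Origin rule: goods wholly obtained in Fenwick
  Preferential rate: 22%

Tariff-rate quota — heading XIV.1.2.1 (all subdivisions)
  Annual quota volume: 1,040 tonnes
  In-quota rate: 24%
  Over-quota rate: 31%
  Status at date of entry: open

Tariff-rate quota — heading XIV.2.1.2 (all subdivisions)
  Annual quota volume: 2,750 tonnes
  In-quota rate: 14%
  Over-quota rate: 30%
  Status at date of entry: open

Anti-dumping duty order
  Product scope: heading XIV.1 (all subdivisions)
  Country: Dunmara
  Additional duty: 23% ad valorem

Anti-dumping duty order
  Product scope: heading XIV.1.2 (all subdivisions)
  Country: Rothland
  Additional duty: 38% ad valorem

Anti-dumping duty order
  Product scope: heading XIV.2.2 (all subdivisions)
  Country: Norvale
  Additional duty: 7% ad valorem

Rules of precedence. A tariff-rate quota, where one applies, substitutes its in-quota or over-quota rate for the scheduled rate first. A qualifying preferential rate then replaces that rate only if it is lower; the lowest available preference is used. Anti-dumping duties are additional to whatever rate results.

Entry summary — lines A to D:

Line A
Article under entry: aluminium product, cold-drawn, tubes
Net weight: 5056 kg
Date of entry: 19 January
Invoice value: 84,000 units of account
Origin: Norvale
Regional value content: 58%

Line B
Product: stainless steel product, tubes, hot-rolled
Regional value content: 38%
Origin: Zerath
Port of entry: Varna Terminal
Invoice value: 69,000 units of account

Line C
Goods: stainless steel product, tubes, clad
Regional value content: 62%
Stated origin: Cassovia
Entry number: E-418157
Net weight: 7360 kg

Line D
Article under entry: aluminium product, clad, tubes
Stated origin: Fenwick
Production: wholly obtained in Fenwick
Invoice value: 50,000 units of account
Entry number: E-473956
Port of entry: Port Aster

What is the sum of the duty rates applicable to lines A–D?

Line A: aluminium → XIV.2; tubes → XIV.2.1; cold-drawn → XIV.2.1.1. Scheduled 5%. Norvale agreement on XIV.2.1: RVC < 60%. → 5%.
Line B: stainless steel → XIV.1; tubes → XIV.1.1; hot-rolled → XIV.1.1.2. Scheduled 7%. Zerath agreement on XIV.1.2: XIV.1.1.2 not covered. → 7%.
Line C: stainless steel → XIV.1; tubes → XIV.1.1; clad → XIV.1.1.1. Scheduled 32%. Cassovia agreement on XIV.1.2.1: XIV.1.1.1 not covered. → 32%.
Line D: aluminium → XIV.2; tubes → XIV.2.1; clad → XIV.2.1.2. Scheduled 27%. quota on XIV.2.1.2 open → in-quota 14%; Fenwick agreement on XIV.2.2: XIV.2.1.2 not covered. → 14%.
Sum: 5% + 7% + 32% + 14% = 58%.

58%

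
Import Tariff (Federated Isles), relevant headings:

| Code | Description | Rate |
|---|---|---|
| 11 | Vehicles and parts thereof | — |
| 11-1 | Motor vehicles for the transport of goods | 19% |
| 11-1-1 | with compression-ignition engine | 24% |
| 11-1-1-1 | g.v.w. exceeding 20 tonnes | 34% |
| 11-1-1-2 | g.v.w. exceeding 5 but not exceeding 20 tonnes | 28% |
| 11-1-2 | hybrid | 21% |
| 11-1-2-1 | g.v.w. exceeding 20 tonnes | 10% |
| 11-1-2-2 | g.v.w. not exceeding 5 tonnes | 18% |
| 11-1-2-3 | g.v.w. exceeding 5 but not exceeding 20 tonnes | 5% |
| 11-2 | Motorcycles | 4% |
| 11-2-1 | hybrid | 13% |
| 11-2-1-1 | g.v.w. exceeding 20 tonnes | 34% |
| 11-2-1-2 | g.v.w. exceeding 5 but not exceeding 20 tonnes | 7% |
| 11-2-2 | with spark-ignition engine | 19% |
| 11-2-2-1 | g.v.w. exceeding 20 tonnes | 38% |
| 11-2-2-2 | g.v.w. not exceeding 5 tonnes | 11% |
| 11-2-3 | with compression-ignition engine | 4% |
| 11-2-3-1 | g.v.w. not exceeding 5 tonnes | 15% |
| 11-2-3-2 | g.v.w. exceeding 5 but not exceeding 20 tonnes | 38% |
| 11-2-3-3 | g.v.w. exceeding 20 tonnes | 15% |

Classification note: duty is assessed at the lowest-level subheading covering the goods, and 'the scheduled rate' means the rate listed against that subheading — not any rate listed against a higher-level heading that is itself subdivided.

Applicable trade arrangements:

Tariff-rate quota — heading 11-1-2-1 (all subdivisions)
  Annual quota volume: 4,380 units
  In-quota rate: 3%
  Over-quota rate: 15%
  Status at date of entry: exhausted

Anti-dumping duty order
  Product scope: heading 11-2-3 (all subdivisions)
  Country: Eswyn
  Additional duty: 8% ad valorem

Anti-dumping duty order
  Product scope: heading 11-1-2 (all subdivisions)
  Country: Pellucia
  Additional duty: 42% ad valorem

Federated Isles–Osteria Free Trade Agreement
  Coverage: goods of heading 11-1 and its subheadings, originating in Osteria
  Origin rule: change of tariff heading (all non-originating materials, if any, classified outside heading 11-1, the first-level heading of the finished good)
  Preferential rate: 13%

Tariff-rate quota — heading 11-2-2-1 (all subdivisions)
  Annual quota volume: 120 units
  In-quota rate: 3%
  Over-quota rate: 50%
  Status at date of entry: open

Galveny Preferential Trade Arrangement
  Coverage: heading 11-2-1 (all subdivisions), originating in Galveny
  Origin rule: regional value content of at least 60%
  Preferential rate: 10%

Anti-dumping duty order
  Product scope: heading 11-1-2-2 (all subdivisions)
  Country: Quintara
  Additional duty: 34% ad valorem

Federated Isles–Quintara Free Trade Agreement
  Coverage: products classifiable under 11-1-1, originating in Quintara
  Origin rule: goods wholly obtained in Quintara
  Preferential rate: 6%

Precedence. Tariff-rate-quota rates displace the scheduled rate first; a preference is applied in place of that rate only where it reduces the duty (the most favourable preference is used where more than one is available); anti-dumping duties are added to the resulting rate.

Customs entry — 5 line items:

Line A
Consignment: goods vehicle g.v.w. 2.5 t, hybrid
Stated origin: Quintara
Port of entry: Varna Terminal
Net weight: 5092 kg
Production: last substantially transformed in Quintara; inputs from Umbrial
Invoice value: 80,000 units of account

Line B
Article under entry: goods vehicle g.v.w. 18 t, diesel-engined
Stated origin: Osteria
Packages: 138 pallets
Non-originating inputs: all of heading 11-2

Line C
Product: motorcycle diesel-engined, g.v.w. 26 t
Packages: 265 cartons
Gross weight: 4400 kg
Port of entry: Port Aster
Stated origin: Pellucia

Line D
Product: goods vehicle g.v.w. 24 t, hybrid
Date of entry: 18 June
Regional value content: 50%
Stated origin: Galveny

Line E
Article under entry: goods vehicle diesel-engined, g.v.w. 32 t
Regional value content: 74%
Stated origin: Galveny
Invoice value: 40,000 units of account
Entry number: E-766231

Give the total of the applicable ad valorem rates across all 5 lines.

129%

Line A: goods vehicle → 11-1; hybrid → 11-1-2; g.v.w. 2.5 t → 11-1-2-2. Scheduled 18%. Quintara agreement on 11-1-1: 11-1-2-2 not covered; anti-dumping (Quintara, 11-1-2-2): +34%; total 18% + 34% = 52%. → 52%.
Line B: goods vehicle → 11-1; diesel-engined → 11-1-1; g.v.w. 18 t → 11-1-1-2. Scheduled 28%. Osteria agreement on 11-1: CTH met → 13% available; preferential 13%. → 13%.
Line C: motorcycle → 11-2; diesel-engined → 11-2-3; g.v.w. 26 t → 11-2-3-3. Scheduled 15%. No special measure applies. → 15%.
Line D: goods vehicle → 11-1; hybrid → 11-1-2; g.v.w. 24 t → 11-1-2-1. Scheduled 10%. quota on 11-1-2-1 exhausted → over-quota 15%; Galveny agreement on 11-2-1: 11-1-2-1 not covered. → 15%.
Line E: goods vehicle → 11-1; diesel-engined → 11-1-1; g.v.w. 32 t → 11-1-1-1. Scheduled 34%. Galveny agreement on 11-2-1: 11-1-1-1 not covered. → 34%.
Sum: 52% + 13% + 15% + 15% + 34% = 129%.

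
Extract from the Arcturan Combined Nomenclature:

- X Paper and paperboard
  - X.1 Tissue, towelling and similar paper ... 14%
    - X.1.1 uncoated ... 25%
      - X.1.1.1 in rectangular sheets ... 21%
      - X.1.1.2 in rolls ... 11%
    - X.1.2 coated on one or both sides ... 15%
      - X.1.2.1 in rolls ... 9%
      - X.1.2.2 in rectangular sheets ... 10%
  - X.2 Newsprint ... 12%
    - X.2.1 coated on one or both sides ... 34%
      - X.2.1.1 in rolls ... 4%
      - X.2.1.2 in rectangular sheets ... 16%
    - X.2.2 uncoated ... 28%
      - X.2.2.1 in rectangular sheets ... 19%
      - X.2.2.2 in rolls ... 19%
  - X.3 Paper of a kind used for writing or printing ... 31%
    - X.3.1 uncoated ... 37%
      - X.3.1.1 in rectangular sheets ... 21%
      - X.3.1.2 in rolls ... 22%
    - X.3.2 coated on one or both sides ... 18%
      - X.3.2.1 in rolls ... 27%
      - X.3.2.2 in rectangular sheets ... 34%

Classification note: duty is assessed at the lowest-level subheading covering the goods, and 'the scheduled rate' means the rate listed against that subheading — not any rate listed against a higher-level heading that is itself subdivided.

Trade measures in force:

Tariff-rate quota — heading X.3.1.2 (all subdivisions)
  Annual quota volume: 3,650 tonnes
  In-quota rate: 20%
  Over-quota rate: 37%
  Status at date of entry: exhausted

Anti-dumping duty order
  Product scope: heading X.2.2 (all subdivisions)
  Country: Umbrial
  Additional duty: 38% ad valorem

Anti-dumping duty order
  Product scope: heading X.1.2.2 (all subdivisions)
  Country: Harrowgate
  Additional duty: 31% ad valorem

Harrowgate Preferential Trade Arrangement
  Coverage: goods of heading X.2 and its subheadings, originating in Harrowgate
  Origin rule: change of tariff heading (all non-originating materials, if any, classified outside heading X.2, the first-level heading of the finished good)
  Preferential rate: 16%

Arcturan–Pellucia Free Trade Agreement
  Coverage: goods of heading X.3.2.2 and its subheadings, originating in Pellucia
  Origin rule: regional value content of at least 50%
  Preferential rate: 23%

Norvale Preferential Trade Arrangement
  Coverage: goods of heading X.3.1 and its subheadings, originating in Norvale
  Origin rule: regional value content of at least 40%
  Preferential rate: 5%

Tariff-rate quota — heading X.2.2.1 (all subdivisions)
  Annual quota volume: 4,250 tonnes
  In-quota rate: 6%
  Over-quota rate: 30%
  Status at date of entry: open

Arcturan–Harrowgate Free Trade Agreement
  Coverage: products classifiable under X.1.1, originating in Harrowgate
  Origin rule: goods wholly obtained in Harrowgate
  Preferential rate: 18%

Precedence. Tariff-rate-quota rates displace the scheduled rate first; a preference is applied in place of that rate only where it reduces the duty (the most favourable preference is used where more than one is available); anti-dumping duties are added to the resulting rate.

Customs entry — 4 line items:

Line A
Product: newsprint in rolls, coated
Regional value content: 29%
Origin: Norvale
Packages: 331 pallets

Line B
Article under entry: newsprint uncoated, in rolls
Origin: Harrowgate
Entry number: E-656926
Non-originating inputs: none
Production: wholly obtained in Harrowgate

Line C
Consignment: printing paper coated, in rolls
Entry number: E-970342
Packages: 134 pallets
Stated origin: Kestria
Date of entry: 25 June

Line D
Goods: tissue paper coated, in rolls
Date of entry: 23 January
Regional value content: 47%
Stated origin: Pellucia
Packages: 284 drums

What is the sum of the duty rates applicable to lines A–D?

56%

Line A: newsprint → X.2; coated → X.2.1; in rolls → X.2.1.1. Scheduled 4%. Norvale agreement on X.3.1: X.2.1.1 not covered. → 4%.
Line B: newsprint → X.2; uncoated → X.2.2; in rolls → X.2.2.2. Scheduled 19%. Harrowgate agreement on X.2: CTH met → 16% available; Harrowgate agreement on X.1.1: X.2.2.2 not covered; preferential 16%. → 16%.
Line C: printing paper → X.3; coated → X.3.2; in rolls → X.3.2.1. Scheduled 27%. No special measure applies. → 27%.
Line D: tissue paper → X.1; coated → X.1.2; in rolls → X.1.2.1. Scheduled 9%. Pellucia agreement on X.3.2.2: X.1.2.1 not covered. → 9%.
Sum: 4% + 16% + 27% + 9% = 56%.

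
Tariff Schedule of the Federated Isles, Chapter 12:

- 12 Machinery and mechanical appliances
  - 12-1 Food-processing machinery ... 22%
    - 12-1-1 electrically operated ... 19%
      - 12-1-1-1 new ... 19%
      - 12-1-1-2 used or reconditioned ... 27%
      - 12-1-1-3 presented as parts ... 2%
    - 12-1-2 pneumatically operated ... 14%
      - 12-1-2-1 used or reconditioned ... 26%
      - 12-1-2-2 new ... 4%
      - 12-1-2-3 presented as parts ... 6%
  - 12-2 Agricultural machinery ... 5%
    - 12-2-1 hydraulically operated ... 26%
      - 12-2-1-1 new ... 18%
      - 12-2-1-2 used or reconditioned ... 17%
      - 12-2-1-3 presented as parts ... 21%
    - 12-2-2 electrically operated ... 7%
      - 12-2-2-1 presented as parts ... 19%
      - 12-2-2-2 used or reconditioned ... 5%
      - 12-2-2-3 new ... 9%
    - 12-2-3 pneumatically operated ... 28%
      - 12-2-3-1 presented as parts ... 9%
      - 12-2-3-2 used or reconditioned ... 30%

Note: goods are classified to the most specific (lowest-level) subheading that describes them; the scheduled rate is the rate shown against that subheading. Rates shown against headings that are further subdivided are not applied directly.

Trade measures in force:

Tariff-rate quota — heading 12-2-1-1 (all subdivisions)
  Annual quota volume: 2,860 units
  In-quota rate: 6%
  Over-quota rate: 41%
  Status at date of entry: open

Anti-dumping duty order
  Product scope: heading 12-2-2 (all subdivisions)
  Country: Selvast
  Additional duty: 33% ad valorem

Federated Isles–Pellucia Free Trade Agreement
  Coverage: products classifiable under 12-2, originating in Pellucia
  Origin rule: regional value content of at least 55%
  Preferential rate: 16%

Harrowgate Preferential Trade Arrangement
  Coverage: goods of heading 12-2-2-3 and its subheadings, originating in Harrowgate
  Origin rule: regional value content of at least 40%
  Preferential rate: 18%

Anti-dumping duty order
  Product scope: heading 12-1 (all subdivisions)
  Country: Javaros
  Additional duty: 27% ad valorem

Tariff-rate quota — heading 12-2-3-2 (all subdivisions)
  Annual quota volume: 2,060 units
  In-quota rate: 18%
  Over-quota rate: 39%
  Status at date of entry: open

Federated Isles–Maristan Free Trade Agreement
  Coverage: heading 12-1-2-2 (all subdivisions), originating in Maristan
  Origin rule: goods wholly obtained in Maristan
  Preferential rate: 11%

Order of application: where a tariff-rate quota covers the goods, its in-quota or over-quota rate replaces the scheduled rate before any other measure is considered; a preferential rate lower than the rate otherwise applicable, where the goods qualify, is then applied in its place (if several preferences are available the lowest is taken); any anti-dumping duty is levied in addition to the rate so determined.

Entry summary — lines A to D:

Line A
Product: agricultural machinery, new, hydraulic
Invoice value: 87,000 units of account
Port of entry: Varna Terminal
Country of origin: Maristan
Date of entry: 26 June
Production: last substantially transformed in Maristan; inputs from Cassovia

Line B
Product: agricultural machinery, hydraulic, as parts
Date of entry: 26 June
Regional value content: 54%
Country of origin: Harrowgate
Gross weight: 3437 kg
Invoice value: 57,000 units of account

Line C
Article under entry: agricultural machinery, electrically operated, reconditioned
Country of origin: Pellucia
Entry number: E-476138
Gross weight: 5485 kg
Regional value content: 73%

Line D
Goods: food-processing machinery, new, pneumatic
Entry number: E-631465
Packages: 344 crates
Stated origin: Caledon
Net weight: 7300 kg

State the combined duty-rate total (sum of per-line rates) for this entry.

Line A: agricultural → 12-2; hydraulic → 12-2-1; new → 12-2-1-1. Scheduled 18%. quota on 12-2-1-1 open → in-quota 6%; Maristan agreement on 12-1-2-2: 12-2-1-1 not covered. → 6%.
Line B: agricultural → 12-2; hydraulic → 12-2-1; as parts → 12-2-1-3. Scheduled 21%. Harrowgate agreement on 12-2-2-3: 12-2-1-3 not covered. → 21%.
Line C: agricultural → 12-2; electrically operated → 12-2-2; reconditioned → 12-2-2-2. Scheduled 5%. Pellucia agreement on 12-2: RVC ≥ 55% → 16% available; preference 16% not lower than 5% → no reduction. → 5%.
Line D: food-processing → 12-1; pneumatic → 12-1-2; new → 12-1-2-2. Scheduled 4%. No special measure applies. → 4%.
Sum: 6% + 21% + 5% + 4% = 36%.

36%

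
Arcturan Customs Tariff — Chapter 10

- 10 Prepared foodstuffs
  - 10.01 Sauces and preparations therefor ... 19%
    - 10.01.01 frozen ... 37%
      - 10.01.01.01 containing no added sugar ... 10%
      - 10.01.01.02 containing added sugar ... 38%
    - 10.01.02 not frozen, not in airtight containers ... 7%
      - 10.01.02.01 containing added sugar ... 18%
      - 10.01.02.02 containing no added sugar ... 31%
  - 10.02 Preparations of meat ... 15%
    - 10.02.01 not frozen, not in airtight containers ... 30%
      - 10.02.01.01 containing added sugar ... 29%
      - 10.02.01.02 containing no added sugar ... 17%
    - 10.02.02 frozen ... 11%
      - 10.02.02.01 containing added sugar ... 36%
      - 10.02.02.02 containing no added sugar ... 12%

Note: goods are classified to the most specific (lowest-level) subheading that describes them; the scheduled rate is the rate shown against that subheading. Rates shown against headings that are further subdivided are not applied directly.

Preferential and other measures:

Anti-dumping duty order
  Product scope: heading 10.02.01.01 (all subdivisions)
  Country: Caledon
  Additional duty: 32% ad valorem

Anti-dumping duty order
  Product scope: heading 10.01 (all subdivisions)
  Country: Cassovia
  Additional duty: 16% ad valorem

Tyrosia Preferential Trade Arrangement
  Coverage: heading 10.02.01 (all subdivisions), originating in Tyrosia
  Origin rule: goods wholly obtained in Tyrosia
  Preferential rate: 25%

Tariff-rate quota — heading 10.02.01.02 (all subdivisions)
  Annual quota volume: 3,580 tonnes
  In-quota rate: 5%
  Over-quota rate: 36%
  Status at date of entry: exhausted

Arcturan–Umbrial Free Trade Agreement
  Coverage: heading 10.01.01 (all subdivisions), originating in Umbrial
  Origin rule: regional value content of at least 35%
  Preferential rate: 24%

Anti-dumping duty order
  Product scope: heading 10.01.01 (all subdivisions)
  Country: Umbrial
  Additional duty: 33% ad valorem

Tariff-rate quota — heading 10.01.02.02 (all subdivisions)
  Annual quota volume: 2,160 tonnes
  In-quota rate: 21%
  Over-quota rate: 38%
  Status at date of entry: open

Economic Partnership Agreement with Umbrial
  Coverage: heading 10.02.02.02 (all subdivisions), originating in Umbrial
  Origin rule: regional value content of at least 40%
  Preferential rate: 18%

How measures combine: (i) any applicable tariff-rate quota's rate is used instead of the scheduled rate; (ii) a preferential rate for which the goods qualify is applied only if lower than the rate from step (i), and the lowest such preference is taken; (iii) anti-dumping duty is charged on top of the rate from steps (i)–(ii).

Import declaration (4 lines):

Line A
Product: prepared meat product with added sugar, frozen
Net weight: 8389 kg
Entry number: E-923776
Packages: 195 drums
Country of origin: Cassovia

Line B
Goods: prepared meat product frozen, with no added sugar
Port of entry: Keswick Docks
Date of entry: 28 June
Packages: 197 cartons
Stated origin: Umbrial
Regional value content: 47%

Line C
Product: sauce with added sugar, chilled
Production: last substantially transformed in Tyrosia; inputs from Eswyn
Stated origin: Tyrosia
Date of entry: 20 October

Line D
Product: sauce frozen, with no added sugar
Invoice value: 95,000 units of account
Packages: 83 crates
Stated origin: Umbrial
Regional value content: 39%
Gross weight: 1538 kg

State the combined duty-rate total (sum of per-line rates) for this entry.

Line A: prepared meat product → 10.02; frozen → 10.02.02; with added sugar → 10.02.02.01. Scheduled 36%. No special measure applies. → 36%.
Line B: prepared meat product → 10.02; frozen → 10.02.02; with no added sugar → 10.02.02.02. Scheduled 12%. Umbrial agreement on 10.01.01: 10.02.02.02 not covered; Umbrial agreement on 10.02.02.02: RVC ≥ 40% → 18% available; preference 18% not lower than 12% → no reduction. → 12%.
Line C: sauce → 10.01; chilled → 10.01.02; with added sugar → 10.01.02.01. Scheduled 18%. Tyrosia agreement on 10.02.01: 10.01.02.01 not covered. → 18%.
Line D: sauce → 10.01; frozen → 10.01.01; with no added sugar → 10.01.01.01. Scheduled 10%. Umbrial agreement on 10.01.01: RVC ≥ 35% → 24% available; Umbrial agreement on 10.02.02.02: 10.01.01.01 not covered; preference 24% not lower than 10% → no reduction; anti-dumping (Umbrial, 10.01.01): +33%; total 10% + 33% = 43%. → 43%.
Sum: 36% + 12% + 18% + 43% = 109%.

109%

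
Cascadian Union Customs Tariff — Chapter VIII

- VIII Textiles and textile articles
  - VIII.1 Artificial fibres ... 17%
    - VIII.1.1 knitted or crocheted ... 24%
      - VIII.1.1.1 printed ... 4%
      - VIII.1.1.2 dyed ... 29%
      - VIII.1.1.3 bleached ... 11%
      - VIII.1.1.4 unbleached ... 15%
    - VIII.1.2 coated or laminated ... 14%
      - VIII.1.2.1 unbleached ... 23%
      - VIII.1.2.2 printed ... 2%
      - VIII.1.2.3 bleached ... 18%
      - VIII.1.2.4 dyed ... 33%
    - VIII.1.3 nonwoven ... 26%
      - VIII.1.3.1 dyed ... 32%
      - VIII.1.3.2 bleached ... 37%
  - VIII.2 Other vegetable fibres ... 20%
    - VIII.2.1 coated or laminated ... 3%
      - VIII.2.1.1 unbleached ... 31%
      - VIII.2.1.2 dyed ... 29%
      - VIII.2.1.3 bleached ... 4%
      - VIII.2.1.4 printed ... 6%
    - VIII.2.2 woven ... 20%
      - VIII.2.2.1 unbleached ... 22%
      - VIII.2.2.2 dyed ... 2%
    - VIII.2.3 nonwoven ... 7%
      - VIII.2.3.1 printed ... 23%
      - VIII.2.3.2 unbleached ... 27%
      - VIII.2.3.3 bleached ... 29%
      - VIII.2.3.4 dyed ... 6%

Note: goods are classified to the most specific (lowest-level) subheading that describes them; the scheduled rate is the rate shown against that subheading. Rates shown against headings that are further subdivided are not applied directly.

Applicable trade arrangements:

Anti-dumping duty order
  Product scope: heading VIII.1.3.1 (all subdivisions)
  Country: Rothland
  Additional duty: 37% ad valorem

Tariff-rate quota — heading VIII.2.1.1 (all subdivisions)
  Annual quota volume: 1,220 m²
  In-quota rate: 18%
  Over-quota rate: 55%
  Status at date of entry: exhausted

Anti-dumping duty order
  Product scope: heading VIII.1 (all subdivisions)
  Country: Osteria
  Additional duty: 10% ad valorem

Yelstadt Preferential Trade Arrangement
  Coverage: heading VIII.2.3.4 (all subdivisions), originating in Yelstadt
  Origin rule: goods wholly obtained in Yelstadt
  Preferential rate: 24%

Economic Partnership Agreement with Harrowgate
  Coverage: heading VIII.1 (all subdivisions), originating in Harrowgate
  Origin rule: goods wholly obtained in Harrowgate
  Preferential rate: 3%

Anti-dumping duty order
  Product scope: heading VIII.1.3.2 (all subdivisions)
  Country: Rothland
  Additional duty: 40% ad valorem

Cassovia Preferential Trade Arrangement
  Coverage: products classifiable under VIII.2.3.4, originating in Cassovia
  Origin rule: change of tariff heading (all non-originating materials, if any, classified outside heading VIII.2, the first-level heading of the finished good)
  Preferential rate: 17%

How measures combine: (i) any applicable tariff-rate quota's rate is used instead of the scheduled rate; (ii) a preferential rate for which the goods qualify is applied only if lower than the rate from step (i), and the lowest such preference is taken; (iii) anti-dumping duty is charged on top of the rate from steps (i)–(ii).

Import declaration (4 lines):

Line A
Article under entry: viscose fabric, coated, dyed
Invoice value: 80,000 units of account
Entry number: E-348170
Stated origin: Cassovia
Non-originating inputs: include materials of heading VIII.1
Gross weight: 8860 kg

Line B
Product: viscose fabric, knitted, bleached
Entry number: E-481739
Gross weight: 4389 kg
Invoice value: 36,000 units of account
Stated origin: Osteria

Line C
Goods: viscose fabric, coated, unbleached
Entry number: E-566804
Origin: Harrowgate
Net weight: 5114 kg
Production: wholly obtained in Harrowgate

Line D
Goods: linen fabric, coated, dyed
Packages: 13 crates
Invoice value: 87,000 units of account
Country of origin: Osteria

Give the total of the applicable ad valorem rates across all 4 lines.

86%

Line A: viscose → VIII.1; coated → VIII.1.2; dyed → VIII.1.2.4. Scheduled 33%. Cassovia agreement on VIII.2.3.4: VIII.1.2.4 not covered. → 33%.
Line B: viscose → VIII.1; knitted → VIII.1.1; bleached → VIII.1.1.3. Scheduled 11%. anti-dumping (Osteria, VIII.1): +10%; total 11% + 10% = 21%. → 21%.
Line C: viscose → VIII.1; coated → VIII.1.2; unbleached → VIII.1.2.1. Scheduled 23%. Harrowgate agreement on VIII.1: wholly obtained → 3% available; preferential 3%. → 3%.
Line D: linen → VIII.2; coated → VIII.2.1; dyed → VIII.2.1.2. Scheduled 29%. No special measure applies. → 29%.
Sum: 33% + 21% + 3% + 29% = 86%.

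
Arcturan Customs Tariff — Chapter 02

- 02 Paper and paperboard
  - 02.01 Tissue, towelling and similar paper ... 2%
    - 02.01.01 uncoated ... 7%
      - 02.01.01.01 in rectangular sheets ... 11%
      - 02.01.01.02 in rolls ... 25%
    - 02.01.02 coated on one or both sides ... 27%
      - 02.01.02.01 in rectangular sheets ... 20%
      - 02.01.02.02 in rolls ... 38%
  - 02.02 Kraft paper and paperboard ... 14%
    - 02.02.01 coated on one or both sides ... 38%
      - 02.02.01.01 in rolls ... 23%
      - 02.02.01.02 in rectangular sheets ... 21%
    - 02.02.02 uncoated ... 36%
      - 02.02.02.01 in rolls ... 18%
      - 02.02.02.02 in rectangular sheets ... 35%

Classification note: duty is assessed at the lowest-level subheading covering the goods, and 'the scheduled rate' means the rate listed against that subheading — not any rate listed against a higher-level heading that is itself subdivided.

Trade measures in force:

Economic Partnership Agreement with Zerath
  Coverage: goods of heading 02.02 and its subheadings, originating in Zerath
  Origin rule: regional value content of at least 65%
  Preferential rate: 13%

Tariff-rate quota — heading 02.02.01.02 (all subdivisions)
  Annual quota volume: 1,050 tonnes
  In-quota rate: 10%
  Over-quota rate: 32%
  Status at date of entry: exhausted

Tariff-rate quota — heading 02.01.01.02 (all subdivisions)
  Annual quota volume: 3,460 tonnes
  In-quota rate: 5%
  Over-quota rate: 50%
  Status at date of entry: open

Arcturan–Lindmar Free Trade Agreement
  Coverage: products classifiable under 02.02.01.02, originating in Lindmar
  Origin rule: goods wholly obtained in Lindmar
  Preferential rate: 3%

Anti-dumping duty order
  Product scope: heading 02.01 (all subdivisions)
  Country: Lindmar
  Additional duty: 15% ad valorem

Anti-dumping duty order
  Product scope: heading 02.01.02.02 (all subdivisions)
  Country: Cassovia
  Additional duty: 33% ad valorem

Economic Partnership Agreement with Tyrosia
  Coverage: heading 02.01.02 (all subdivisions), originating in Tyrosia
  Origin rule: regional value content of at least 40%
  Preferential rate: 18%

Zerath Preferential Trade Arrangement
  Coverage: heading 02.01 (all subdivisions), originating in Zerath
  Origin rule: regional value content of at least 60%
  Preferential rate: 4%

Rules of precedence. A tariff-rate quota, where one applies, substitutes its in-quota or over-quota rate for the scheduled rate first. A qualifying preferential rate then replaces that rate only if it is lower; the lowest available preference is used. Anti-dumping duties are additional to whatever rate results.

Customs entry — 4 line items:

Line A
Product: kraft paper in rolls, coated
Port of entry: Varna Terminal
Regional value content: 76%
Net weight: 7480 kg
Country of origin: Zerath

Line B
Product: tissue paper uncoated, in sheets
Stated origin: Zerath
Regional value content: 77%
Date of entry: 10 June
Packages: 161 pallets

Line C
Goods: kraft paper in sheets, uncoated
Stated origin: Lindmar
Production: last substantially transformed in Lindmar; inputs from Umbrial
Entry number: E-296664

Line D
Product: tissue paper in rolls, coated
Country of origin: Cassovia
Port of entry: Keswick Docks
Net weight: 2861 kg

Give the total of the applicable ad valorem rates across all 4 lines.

123%

Line A: kraft paper → 02.02; coated → 02.02.01; in rolls → 02.02.01.01. Scheduled 23%. Zerath agreement on 02.02: RVC ≥ 65% → 13% available; Zerath agreement on 02.01: 02.02.01.01 not covered; preferential 13%. → 13%.
Line B: tissue paper → 02.01; uncoated → 02.01.01; in sheets → 02.01.01.01. Scheduled 11%. Zerath agreement on 02.02: 02.01.01.01 not covered; Zerath agreement on 02.01: RVC ≥ 60% → 4% available; preferential 4%. → 4%.
Line C: kraft paper → 02.02; uncoated → 02.02.02; in sheets → 02.02.02.02. Scheduled 35%. Lindmar agreement on 02.02.01.02: 02.02.02.02 not covered. → 35%.
Line D: tissue paper → 02.01; coated → 02.01.02; in rolls → 02.01.02.02. Scheduled 38%. anti-dumping (Cassovia, 02.01.02.02): +33%; total 38% + 33% = 71%. → 71%.
Sum: 13% + 4% + 35% + 71% = 123%.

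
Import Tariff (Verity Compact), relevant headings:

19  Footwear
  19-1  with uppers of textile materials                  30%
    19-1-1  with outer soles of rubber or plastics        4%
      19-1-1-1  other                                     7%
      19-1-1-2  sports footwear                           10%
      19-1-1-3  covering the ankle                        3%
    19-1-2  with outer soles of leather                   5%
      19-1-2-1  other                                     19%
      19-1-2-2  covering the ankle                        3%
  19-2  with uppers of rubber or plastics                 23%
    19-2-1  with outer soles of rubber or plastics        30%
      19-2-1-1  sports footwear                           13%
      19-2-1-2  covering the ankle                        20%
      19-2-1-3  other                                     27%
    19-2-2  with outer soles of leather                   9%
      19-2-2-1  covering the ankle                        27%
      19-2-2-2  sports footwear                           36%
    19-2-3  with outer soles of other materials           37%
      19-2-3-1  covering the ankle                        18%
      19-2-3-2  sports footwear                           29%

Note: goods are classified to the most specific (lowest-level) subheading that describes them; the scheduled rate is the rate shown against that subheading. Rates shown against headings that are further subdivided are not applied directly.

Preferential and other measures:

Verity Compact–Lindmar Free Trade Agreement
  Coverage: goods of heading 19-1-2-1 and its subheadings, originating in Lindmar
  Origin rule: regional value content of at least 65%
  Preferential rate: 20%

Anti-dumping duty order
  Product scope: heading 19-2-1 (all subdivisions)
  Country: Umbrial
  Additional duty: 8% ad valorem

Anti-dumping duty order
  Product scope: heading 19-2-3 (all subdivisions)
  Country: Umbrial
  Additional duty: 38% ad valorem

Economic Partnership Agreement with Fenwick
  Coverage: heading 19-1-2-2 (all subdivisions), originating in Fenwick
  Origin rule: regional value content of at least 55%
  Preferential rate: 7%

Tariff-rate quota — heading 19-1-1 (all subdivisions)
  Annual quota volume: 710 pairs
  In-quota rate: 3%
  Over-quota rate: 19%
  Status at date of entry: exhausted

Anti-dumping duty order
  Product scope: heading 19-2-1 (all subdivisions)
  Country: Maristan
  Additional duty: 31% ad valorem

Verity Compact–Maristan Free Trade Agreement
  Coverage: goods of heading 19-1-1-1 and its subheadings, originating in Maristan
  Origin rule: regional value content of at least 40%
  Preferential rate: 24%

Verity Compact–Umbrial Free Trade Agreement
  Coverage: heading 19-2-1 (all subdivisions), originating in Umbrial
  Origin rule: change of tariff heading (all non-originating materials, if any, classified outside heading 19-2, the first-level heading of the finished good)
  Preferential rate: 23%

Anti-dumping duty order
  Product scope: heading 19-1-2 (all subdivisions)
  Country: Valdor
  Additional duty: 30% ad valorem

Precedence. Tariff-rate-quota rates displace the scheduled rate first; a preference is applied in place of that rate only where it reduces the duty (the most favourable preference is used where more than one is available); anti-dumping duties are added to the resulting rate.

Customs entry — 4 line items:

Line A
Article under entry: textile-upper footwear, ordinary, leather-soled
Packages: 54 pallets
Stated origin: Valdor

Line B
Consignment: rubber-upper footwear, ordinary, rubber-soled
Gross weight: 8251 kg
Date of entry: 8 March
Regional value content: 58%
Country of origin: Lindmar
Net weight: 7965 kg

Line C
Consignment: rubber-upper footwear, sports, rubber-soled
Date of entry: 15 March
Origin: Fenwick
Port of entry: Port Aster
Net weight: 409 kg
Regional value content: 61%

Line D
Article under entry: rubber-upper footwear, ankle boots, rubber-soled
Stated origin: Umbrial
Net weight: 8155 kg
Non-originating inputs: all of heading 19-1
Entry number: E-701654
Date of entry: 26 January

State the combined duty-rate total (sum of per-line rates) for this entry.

Line A: textile-upper → 19-1; leather-soled → 19-1-2; ordinary → 19-1-2-1. Scheduled 19%. anti-dumping (Valdor, 19-1-2): +30%; total 19% + 30% = 49%. → 49%.
Line B: rubber-upper → 19-2; rubber-soled → 19-2-1; ordinary → 19-2-1-3. Scheduled 27%. Lindmar agreement on 19-1-2-1: 19-2-1-3 not covered. → 27%.
Line C: rubber-upper → 19-2; rubber-soled → 19-2-1; sports → 19-2-1-1. Scheduled 13%. Fenwick agreement on 19-1-2-2: 19-2-1-1 not covered. → 13%.
Line D: rubber-upper → 19-2; rubber-soled → 19-2-1; ankle boots → 19-2-1-2. Scheduled 20%. Umbrial agreement on 19-2-1: CTH met → 23% available; preference 23% not lower than 20% → no reduction; anti-dumping (Umbrial, 19-2-1): +8%; total 20% + 8% = 28%. → 28%.
Sum: 49% + 27% + 13% + 28% = 117%.

117%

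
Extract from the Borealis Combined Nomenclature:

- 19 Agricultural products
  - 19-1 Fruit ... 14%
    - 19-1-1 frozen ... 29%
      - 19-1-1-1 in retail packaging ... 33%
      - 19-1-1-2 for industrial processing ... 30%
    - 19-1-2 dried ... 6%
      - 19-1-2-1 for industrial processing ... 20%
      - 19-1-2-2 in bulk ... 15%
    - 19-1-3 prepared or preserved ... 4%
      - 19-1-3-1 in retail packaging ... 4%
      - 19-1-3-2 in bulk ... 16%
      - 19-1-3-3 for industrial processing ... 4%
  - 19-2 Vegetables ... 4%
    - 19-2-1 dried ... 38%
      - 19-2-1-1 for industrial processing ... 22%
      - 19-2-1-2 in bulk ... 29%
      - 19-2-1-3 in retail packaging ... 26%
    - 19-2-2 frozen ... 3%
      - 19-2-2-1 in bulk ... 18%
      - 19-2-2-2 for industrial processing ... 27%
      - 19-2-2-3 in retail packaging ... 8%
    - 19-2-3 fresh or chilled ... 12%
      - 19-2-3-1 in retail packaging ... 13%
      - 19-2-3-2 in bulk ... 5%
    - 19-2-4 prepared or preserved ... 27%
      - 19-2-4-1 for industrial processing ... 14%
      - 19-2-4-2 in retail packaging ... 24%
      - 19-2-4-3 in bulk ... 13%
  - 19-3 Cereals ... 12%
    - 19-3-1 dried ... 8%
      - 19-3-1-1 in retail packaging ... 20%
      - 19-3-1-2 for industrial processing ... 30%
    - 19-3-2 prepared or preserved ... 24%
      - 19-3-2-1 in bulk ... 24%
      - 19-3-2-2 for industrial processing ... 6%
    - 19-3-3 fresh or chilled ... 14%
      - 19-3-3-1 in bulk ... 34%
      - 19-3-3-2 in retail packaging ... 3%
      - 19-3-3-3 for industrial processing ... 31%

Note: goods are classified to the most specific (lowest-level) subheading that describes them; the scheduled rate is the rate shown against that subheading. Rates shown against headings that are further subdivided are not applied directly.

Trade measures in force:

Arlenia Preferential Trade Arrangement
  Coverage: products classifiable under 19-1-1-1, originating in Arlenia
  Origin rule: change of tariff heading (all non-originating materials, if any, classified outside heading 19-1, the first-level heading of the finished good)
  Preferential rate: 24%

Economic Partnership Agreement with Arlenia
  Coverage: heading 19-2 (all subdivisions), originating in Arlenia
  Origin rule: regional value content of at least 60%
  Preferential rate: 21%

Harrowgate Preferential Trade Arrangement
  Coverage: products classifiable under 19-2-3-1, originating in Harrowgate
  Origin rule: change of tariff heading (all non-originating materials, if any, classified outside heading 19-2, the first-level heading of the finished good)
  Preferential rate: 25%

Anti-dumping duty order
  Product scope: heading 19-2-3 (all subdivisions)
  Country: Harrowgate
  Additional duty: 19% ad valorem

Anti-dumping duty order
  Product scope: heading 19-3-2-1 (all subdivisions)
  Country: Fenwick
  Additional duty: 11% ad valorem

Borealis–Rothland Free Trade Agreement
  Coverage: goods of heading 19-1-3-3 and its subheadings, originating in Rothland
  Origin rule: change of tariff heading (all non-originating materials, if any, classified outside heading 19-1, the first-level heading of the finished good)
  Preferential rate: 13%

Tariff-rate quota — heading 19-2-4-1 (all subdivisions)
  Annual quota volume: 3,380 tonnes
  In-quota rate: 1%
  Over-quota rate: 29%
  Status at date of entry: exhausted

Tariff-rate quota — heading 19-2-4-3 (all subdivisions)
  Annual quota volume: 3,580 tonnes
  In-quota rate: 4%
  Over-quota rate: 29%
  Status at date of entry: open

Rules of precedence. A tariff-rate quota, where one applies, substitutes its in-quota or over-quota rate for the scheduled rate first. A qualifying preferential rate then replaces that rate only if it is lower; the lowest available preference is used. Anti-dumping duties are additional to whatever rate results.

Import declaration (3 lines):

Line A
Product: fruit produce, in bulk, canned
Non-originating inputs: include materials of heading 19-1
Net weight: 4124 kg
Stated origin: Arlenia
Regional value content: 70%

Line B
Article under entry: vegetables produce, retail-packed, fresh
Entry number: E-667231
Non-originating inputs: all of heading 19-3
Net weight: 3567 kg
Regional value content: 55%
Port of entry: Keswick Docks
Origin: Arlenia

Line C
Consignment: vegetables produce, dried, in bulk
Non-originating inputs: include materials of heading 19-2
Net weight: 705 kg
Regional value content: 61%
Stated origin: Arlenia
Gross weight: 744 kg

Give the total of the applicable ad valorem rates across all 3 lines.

50%

Line A: fruit → 19-1; canned → 19-1-3; in bulk → 19-1-3-2. Scheduled 16%. Arlenia agreement on 19-1-1-1: 19-1-3-2 not covered; Arlenia agreement on 19-2: 19-1-3-2 not covered. → 16%.
Line B: vegetables → 19-2; fresh → 19-2-3; retail-packed → 19-2-3-1. Scheduled 13%. Arlenia agreement on 19-1-1-1: 19-2-3-1 not covered; Arlenia agreement on 19-2: RVC < 60%. → 13%.
Line C: vegetables → 19-2; dried → 19-2-1; in bulk → 19-2-1-2. Scheduled 29%. Arlenia agreement on 19-1-1-1: 19-2-1-2 not covered; Arlenia agreement on 19-2: RVC ≥ 60% → 21% available; preferential 21%. → 21%.
Sum: 16% + 13% + 21% = 50%.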